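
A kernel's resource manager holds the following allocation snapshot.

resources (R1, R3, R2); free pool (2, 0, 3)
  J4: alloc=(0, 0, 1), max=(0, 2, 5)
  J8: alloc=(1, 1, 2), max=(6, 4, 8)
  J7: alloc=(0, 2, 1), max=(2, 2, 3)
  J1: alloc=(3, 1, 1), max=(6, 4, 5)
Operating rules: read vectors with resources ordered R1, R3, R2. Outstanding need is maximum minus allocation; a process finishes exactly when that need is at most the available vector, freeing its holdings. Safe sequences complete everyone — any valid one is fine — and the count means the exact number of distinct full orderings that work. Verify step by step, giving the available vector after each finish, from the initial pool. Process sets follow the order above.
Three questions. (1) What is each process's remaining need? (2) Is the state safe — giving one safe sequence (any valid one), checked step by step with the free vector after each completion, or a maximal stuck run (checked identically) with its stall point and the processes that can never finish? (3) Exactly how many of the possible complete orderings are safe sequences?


(1) Remaining need (order R1, R3, R2):
  J4: (0, 2, 4)
  J8: (5, 3, 6)
  J7: (2, 0, 2)
  J1: (3, 3, 4)
(2) The state is UNSAFE.
Key observation: the pool after J7, J4 is (2, 2, 5); every surviving request exceeds it in R1, so progress ends there.
Going as far as possible: J7, J4; after that, nothing fits. Check, step by step:
  pool = (2, 0, 3)
  J7: need (2, 0, 2) fits (2, 0, 3); releases (0, 2, 1), pool now (2, 2, 4)
  J4: need (0, 2, 4) fits (2, 2, 4); releases (0, 0, 1), pool now (2, 2, 5)
  blocked: J8 wants (5, 3, 6), pool (2, 2, 5) — not enough R1, R3 and R2
  blocked: J1 wants (3, 3, 4), pool (2, 2, 5) — not enough R1 and R3
Processes that can never finish: J8 and J1.
(3) Exactly 0 of the possible complete orderings are safe sequences.


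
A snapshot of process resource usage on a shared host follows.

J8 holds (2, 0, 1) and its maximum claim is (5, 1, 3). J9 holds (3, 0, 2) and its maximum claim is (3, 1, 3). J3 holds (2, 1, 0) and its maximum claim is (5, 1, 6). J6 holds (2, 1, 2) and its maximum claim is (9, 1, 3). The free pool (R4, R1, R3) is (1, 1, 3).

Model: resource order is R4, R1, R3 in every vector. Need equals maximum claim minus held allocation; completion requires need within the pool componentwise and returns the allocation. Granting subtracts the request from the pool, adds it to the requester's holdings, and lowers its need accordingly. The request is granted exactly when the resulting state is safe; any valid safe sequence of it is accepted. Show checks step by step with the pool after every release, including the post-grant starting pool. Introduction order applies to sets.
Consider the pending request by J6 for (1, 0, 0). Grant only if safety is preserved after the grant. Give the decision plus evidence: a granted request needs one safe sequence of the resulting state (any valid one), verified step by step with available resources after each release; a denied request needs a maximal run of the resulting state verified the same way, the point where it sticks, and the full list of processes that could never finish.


GRANT. The post-grant state is safe; one safe sequence: J9, J8, J3, J6.
Key observation: after the grant the pool drops to (0, 1, 3), which still lets J9 finish first and unwind the rest.
Check on the post-grant state, step by step:
  pool = (0, 1, 3)
  J9 needs (0, 1, 1) <= (0, 1, 3) -> finishes; pool += (3, 0, 2) = (3, 1, 5)
  J8 needs (3, 1, 2) <= (3, 1, 5) -> finishes; pool += (2, 0, 1) = (5, 1, 6)
  J3 needs (3, 0, 6) <= (5, 1, 6) -> finishes; pool += (2, 1, 0) = (7, 2, 6)
  J6 needs (6, 0, 1) <= (7, 2, 6) -> finishes; pool += (3, 1, 2) = (10, 3, 8)


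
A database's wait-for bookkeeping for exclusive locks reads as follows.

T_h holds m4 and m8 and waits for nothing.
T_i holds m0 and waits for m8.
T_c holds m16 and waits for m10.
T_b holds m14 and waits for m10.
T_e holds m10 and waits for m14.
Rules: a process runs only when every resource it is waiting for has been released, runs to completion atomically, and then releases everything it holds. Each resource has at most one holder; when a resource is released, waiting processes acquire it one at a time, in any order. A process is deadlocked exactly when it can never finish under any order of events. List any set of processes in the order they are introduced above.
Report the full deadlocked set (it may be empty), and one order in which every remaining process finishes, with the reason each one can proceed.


Deadlocked set: T_c, T_b and T_e.
Key observation: the knot is the closed ring of waits T_e -> T_b -> T_e; T_c waits into the deadlock from upstream.
One completion order for the rest: T_h, T_i.
Check, step by step:
  run T_h (it waits on nothing); releases m4 and m8
  run T_i (all its waits — m8 — are resolved); releases m0


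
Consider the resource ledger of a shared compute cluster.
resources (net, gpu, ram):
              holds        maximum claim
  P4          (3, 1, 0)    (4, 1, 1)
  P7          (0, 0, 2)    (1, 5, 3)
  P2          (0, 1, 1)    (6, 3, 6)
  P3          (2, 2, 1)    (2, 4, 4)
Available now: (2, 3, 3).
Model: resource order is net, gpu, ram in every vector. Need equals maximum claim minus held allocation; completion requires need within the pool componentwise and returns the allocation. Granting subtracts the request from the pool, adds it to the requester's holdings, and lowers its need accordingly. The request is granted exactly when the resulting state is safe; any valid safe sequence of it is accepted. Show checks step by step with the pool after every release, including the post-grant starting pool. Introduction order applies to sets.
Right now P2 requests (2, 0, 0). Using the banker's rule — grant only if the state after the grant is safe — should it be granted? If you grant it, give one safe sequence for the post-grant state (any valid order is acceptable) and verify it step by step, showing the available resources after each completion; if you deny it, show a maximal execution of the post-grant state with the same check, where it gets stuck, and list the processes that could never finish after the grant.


GRANT. The post-grant state is safe; one safe sequence: P3, P4, P7, P2.
Key observation: with (0, 3, 3) left after the transfer, P3 can run at once — the state stays safe.
Check on the post-grant state, step by step:
  pool = (0, 3, 3)
  run P3 (needs (0, 2, 3), free (0, 3, 3)); after release of (2, 2, 1) the pool is (2, 5, 4)
  run P4 (needs (1, 0, 1), free (2, 5, 4)); after release of (3, 1, 0) the pool is (5, 6, 4)
  run P7 (needs (1, 5, 1), free (5, 6, 4)); after release of (0, 0, 2) the pool is (5, 6, 6)
  run P2 (needs (4, 2, 5), free (5, 6, 6)); after release of (2, 1, 1) the pool is (7, 7, 7)


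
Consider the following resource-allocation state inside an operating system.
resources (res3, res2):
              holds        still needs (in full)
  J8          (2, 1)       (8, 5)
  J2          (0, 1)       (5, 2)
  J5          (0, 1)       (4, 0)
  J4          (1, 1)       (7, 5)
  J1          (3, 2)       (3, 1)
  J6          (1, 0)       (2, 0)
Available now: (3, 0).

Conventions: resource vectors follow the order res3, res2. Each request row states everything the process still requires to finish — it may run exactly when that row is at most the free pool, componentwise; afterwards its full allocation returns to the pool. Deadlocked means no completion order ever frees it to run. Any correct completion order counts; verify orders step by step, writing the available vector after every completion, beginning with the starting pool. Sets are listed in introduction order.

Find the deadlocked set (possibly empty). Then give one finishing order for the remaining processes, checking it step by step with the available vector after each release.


The deadlocked set is J8 and J4.
Key observation: the pool after J6, J5, J1, J2 is (7, 4); every surviving request exceeds it in res2, so progress ends there.
A valid finishing order for the others: J6, J5, J1, J2. Step-by-step check:
  pool = (3, 0)
  J6: need (2, 0) fits (3, 0); releases (1, 0), pool now (4, 0)
  J5: need (4, 0) fits (4, 0); releases (0, 1), pool now (4, 1)
  J1: need (3, 1) fits (4, 1); releases (3, 2), pool now (7, 3)
  J2: need (5, 2) fits (7, 3); releases (0, 1), pool now (7, 4)
The blocked processes can never fit:
  J8 still needs (8, 5) but only (7, 4) is free — short on res3 and res2
  J4 still needs (7, 5) but only (7, 4) is free — short on res2


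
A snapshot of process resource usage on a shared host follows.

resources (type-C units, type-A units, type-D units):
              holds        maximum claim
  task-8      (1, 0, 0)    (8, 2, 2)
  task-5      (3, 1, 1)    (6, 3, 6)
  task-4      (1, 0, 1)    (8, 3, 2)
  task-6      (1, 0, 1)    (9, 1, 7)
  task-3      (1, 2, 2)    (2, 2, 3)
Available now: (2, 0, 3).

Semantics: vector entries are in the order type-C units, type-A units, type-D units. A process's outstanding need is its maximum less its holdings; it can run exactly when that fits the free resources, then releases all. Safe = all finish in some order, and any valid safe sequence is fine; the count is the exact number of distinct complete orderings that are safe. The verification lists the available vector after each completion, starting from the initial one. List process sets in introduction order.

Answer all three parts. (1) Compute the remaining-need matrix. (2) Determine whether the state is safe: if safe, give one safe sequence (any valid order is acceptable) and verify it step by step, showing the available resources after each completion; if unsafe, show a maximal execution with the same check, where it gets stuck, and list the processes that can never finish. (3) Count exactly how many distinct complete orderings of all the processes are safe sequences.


(1) Need matrix, components ordered type-C units, type-A units, type-D units:
  task-8: (7, 2, 2)
  task-5: (3, 2, 5)
  task-4: (7, 3, 1)
  task-6: (8, 1, 6)
  task-3: (1, 0, 1)
(2) UNSAFE — no complete ordering exists.
Key observation: type-C units is the bottleneck — with task-3, task-5 done the pool holds (6, 3, 6), short of every remaining need.
A maximal execution: task-3, task-5 — then nothing else fits. Verifying each step:
  pool = (2, 0, 3)
  task-3: need (1, 0, 1) fits (2, 0, 3); releases (1, 2, 2), pool now (3, 2, 5)
  task-5: need (3, 2, 5) fits (3, 2, 5); releases (3, 1, 1), pool now (6, 3, 6)
  task-8 still needs (7, 2, 2) but only (6, 3, 6) is free — short on type-C units
  task-4 still needs (7, 3, 1) but only (6, 3, 6) is free — short on type-C units
  task-6 still needs (8, 1, 6) but only (6, 3, 6) is free — short on type-C units
Permanently blocked: task-8, task-4 and task-6.
(3) Exactly 0 of the possible complete orderings are safe sequences.


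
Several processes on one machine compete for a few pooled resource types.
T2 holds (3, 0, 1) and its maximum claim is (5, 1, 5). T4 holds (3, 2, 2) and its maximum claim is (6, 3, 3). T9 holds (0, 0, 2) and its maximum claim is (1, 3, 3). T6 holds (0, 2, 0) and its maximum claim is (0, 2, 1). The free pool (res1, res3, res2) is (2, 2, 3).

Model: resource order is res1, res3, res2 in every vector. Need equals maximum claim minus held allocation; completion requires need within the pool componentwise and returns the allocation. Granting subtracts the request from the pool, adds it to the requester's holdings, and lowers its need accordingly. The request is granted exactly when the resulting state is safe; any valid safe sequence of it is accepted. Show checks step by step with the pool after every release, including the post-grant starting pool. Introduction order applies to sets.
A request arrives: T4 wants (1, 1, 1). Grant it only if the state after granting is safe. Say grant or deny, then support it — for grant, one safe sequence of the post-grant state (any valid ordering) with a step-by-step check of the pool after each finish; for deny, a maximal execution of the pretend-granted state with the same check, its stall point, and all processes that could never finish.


DENY — the pretend-granted state is unsafe.
Key observation: no order helps: past T6, T9, the free pool tops out at (1, 3, 4), below what each blocked process needs in res1.
On the post-grant state, T6, T9 is a maximal run — nothing extends it. Step-by-step check:
  pool = (1, 1, 2)
  run T6 (needs (0, 0, 1), free (1, 1, 2)); after release of (0, 2, 0) the pool is (1, 3, 2)
  run T9 (needs (1, 3, 1), free (1, 3, 2)); after release of (0, 0, 2) the pool is (1, 3, 4)
  blocked: T2 wants (2, 1, 4), pool (1, 3, 4) — not enough res1
  blocked: T4 wants (2, 0, 0), pool (1, 3, 4) — not enough res1
Processes that could never finish after the grant: T2 and T4.


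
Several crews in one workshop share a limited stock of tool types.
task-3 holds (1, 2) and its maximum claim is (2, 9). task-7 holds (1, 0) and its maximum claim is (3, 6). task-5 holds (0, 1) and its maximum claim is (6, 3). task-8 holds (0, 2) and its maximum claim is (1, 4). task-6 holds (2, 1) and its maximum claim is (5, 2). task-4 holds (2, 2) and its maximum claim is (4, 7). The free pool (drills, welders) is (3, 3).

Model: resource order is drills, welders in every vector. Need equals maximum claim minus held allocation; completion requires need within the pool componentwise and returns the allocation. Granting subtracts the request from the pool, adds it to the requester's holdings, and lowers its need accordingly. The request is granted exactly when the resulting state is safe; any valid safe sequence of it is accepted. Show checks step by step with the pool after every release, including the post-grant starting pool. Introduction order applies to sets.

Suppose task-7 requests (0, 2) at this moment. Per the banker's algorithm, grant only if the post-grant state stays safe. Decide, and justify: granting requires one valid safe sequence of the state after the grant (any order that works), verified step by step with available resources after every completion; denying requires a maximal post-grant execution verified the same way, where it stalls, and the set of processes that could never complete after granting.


GRANT. The post-grant state is safe; one safe sequence: task-6, task-8, task-7, task-5, task-3, task-4.
Key observation: the grant leaves (3, 1) free — enough for task-6, whose release restarts the cascade.
Verifying the post-grant state step by step:
  pool = (3, 1)
  run task-6 (needs (3, 1), free (3, 1)); after release of (2, 1) the pool is (5, 2)
  run task-8 (needs (1, 2), free (5, 2)); after release of (0, 2) the pool is (5, 4)
  run task-7 (needs (2, 4), free (5, 4)); after release of (1, 2) the pool is (6, 6)
  run task-5 (needs (6, 2), free (6, 6)); after release of (0, 1) the pool is (6, 7)
  run task-3 (needs (1, 7), free (6, 7)); after release of (1, 2) the pool is (7, 9)
  run task-4 (needs (2, 5), free (7, 9)); after release of (2, 2) the pool is (9, 11)


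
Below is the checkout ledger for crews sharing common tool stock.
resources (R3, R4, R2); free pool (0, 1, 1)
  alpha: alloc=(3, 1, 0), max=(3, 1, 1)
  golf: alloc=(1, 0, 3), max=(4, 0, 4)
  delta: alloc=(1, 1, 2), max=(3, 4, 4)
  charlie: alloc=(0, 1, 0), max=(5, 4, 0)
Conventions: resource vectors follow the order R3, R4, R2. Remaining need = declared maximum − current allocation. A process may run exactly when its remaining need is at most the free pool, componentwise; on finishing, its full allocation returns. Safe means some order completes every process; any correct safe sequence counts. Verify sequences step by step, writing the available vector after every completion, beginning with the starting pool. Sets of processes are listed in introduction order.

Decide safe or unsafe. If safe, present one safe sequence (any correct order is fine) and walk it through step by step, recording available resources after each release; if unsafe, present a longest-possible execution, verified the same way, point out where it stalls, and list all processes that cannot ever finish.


UNSAFE.
Key observation: the wall is R4: completing alpha, golf brings the pool only to (4, 2, 4), and all the rest need more.
The run alpha, golf cannot be extended any further. Check, step by step:
  pool = (0, 1, 1)
  run alpha (needs (0, 0, 1), free (0, 1, 1)); after release of (3, 1, 0) the pool is (3, 2, 1)
  run golf (needs (3, 0, 1), free (3, 2, 1)); after release of (1, 0, 3) the pool is (4, 2, 4)
  delta still needs (2, 3, 2) but only (4, 2, 4) is free — short on R4
  charlie still needs (5, 3, 0) but only (4, 2, 4) is free — short on R3 and R4
Never able to finish: delta and charlie.


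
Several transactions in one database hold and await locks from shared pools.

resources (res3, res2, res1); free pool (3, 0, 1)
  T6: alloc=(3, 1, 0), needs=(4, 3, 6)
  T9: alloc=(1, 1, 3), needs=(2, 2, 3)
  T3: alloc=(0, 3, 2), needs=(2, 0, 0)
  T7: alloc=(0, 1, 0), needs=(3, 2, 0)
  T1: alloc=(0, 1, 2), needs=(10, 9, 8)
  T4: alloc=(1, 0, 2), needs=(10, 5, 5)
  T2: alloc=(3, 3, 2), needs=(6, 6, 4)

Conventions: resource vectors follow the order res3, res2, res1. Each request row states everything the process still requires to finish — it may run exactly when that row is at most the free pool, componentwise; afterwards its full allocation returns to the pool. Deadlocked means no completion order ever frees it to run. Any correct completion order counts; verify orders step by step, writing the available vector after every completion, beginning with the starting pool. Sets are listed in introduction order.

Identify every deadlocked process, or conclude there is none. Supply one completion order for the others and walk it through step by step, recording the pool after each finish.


Nothing here is deadlocked.
Key observation: starting with T3, each completion frees enough for the next — no one is permanently blocked.
The rest can finish in the order T3, T9, T7, T6, T2, T1, T4. Check, step by step:
  pool = (3, 0, 1)
  run T3 (needs (2, 0, 0), free (3, 0, 1)); after release of (0, 3, 2) the pool is (3, 3, 3)
  run T9 (needs (2, 2, 3), free (3, 3, 3)); after release of (1, 1, 3) the pool is (4, 4, 6)
  run T7 (needs (3, 2, 0), free (4, 4, 6)); after release of (0, 1, 0) the pool is (4, 5, 6)
  run T6 (needs (4, 3, 6), free (4, 5, 6)); after release of (3, 1, 0) the pool is (7, 6, 6)
  run T2 (needs (6, 6, 4), free (7, 6, 6)); after release of (3, 3, 2) the pool is (10, 9, 8)
  run T1 (needs (10, 9, 8), free (10, 9, 8)); after release of (0, 1, 2) the pool is (10, 10, 10)
  run T4 (needs (10, 5, 5), free (10, 10, 10)); after release of (1, 0, 2) the pool is (11, 10, 12)


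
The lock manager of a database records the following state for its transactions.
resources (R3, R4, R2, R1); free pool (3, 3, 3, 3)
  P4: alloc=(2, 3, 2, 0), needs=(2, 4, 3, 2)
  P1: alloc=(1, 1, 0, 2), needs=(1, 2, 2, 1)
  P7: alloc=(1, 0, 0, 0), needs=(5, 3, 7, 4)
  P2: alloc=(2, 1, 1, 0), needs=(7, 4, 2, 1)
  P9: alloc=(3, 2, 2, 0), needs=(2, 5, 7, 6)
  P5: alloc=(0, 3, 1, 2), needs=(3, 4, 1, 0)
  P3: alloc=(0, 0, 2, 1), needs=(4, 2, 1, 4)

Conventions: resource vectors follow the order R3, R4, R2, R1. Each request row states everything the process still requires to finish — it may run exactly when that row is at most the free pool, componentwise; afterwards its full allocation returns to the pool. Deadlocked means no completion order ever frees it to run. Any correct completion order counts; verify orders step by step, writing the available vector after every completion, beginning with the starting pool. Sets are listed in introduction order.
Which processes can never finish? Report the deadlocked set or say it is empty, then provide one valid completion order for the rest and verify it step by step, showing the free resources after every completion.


The deadlocked set is empty.
Key observation: there is always a runnable process — P1 first — so the state unwinds completely.
The rest can finish in the order P1, P3, P4, P9, P7, P5, P2. Walking it through:
  pool = (3, 3, 3, 3)
  run P1 (needs (1, 2, 2, 1), free (3, 3, 3, 3)); after release of (1, 1, 0, 2) the pool is (4, 4, 3, 5)
  run P3 (needs (4, 2, 1, 4), free (4, 4, 3, 5)); after release of (0, 0, 2, 1) the pool is (4, 4, 5, 6)
  run P4 (needs (2, 4, 3, 2), free (4, 4, 5, 6)); after release of (2, 3, 2, 0) the pool is (6, 7, 7, 6)
  run P9 (needs (2, 5, 7, 6), free (6, 7, 7, 6)); after release of (3, 2, 2, 0) the pool is (9, 9, 9, 6)
  run P7 (needs (5, 3, 7, 4), free (9, 9, 9, 6)); after release of (1, 0, 0, 0) the pool is (10, 9, 9, 6)
  run P5 (needs (3, 4, 1, 0), free (10, 9, 9, 6)); after release of (0, 3, 1, 2) the pool is (10, 12, 10, 8)
  run P2 (needs (7, 4, 2, 1), free (10, 12, 10, 8)); after release of (2, 1, 1, 0) the pool is (12, 13, 11, 8)


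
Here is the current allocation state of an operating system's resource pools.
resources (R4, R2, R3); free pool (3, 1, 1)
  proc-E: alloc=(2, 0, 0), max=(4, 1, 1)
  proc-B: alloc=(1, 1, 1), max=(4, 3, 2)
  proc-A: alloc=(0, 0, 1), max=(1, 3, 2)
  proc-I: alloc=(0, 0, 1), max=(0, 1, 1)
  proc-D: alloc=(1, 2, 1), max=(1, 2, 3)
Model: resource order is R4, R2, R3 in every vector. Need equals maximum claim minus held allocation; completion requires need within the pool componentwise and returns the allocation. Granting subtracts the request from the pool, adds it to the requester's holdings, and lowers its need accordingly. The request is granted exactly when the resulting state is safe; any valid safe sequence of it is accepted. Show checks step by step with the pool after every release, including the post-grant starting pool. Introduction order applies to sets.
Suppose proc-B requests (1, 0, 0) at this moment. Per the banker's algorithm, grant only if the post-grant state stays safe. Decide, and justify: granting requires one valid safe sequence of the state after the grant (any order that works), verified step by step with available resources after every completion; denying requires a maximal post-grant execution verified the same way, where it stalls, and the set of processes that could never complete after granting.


GRANT — the state after the grant stays safe, e.g. via proc-E, proc-I, proc-D, proc-B, proc-A.
Key observation: the transfer keeps a workable pool ((2, 1, 1)); proc-E starts the safe sequence.
Step-by-step check of the post-grant state:
  pool = (2, 1, 1)
  proc-E needs (2, 1, 1) <= (2, 1, 1) -> finishes; pool += (2, 0, 0) = (4, 1, 1)
  proc-I needs (0, 1, 0) <= (4, 1, 1) -> finishes; pool += (0, 0, 1) = (4, 1, 2)
  proc-D needs (0, 0, 2) <= (4, 1, 2) -> finishes; pool += (1, 2, 1) = (5, 3, 3)
  proc-B needs (2, 2, 1) <= (5, 3, 3) -> finishes; pool += (2, 1, 1) = (7, 4, 4)
  proc-A needs (1, 3, 1) <= (7, 4, 4) -> finishes; pool += (0, 0, 1) = (7, 4, 5)


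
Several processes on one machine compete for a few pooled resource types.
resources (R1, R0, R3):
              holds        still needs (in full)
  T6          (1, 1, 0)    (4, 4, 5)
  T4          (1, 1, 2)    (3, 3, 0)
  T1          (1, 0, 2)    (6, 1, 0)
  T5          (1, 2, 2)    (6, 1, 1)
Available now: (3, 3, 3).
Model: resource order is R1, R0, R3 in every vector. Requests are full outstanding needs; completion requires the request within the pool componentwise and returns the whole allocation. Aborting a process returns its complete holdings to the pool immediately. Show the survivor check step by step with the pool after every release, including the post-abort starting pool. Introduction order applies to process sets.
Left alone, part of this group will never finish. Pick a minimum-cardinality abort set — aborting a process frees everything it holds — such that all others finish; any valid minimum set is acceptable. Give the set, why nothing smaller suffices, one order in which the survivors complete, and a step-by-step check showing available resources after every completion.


Minimum abort set: T1.
Key observation: the deadlocked T5 becomes finishable only because T1 released (1, 0, 2); it completes at step 3 below.
Why nothing smaller works: aborting no one leaves the state deadlocked as given.
Survivors finish in the order: T4, T6, T5. Step-by-step check (pool after the aborts first):
  pool = (4, 3, 5)
  T4 needs (3, 3, 0) <= (4, 3, 5) -> finishes; pool += (1, 1, 2) = (5, 4, 7)
  T6 needs (4, 4, 5) <= (5, 4, 7) -> finishes; pool += (1, 1, 0) = (6, 5, 7)
  T5 needs (6, 1, 1) <= (6, 5, 7) -> finishes; pool += (1, 2, 2) = (7, 7, 9)


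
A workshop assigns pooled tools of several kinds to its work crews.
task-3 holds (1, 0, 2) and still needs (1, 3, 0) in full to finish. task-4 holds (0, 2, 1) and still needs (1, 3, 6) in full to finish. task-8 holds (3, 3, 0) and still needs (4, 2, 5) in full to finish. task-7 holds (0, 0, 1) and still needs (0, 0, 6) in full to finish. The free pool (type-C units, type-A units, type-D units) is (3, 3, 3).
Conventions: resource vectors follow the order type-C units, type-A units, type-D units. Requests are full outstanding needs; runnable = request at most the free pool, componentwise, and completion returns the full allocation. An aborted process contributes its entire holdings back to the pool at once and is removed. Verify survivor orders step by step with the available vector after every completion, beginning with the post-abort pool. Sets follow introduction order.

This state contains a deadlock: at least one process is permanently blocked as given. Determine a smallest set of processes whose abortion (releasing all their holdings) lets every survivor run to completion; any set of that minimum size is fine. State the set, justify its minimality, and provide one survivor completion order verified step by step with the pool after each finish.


Minimum abort set: task-7.
Key observation: no ordering could ever have run task-4 before the abort of task-7; with (0, 0, 1) back in the pool it fits at step 2.
Why nothing smaller works: aborting no one leaves the state deadlocked as given.
The survivors complete as task-3, task-4, task-8. Step-by-step check (starting from the post-abort pool):
  pool = (3, 3, 4)
  task-3 needs (1, 3, 0) <= (3, 3, 4) -> finishes; pool += (1, 0, 2) = (4, 3, 6)
  task-4 needs (1, 3, 6) <= (4, 3, 6) -> finishes; pool += (0, 2, 1) = (4, 5, 7)
  task-8 needs (4, 2, 5) <= (4, 5, 7) -> finishes; pool += (3, 3, 0) = (7, 8, 7)


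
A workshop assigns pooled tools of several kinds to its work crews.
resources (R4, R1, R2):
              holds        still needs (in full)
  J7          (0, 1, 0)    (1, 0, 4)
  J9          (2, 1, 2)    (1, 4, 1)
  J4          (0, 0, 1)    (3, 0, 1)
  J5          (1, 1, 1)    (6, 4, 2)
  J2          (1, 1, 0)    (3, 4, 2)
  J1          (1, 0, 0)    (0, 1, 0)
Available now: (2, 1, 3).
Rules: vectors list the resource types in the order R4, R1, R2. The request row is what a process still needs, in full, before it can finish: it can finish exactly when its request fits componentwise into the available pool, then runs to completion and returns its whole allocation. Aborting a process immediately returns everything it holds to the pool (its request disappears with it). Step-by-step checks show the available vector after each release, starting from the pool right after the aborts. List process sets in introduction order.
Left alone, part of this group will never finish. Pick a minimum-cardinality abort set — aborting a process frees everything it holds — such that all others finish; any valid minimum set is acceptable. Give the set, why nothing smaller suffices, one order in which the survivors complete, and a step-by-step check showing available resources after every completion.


The answer: abort J9 and J2.
Key observation: before aborting J9 and J2, J5 was permanently blocked — no order could ever run it; afterwards it completes at step 4.
No one abort is enough; case by case: J7 alone leaves J9 blocked (short on R1); J9 alone leaves J5 blocked (short on R4 and R1); J4 alone leaves J9 blocked (short on R1); J5 alone leaves J9 blocked (short on R1); J2 alone leaves J9 blocked (short on R1); J1 alone leaves J9 blocked (short on R1).
The survivors complete as J7, J1, J4, J5. Verifying each step (starting from the post-abort pool):
  pool = (5, 3, 5)
  run J7 (needs (1, 0, 4), free (5, 3, 5)); after release of (0, 1, 0) the pool is (5, 4, 5)
  run J1 (needs (0, 1, 0), free (5, 4, 5)); after release of (1, 0, 0) the pool is (6, 4, 5)
  run J4 (needs (3, 0, 1), free (6, 4, 5)); after release of (0, 0, 1) the pool is (6, 4, 6)
  run J5 (needs (6, 4, 2), free (6, 4, 6)); after release of (1, 1, 1) the pool is (7, 5, 7)


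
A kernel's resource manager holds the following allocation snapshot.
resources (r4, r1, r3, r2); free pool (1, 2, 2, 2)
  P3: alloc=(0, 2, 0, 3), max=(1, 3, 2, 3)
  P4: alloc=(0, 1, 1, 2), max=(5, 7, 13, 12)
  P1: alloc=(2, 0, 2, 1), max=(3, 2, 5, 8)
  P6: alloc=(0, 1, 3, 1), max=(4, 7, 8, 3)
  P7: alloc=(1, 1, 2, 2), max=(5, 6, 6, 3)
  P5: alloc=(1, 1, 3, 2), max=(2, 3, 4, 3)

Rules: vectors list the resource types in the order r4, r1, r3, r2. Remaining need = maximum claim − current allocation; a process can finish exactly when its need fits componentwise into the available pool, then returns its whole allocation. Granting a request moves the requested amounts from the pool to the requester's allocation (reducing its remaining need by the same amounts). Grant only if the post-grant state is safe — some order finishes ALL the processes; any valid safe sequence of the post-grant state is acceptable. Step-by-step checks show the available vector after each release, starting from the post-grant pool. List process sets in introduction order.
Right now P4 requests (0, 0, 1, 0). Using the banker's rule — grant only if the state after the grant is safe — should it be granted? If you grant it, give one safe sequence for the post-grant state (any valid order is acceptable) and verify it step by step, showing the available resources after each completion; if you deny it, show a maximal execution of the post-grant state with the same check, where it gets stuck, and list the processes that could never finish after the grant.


GRANT: granting preserves safety; a valid post-grant sequence is P5, P3, P1, P7, P6, P4.
Key observation: after the grant the pool drops to (1, 2, 1, 2), which still lets P5 finish first and unwind the rest.
Verifying the post-grant state step by step:
  pool = (1, 2, 1, 2)
  P5: need (1, 2, 1, 1) fits (1, 2, 1, 2); releases (1, 1, 3, 2), pool now (2, 3, 4, 4)
  P3: need (1, 1, 2, 0) fits (2, 3, 4, 4); releases (0, 2, 0, 3), pool now (2, 5, 4, 7)
  P1: need (1, 2, 3, 7) fits (2, 5, 4, 7); releases (2, 0, 2, 1), pool now (4, 5, 6, 8)
  P7: need (4, 5, 4, 1) fits (4, 5, 6, 8); releases (1, 1, 2, 2), pool now (5, 6, 8, 10)
  P6: need (4, 6, 5, 2) fits (5, 6, 8, 10); releases (0, 1, 3, 1), pool now (5, 7, 11, 11)
  P4: need (5, 6, 11, 10) fits (5, 7, 11, 11); releases (0, 1, 2, 2), pool now (5, 8, 13, 13)


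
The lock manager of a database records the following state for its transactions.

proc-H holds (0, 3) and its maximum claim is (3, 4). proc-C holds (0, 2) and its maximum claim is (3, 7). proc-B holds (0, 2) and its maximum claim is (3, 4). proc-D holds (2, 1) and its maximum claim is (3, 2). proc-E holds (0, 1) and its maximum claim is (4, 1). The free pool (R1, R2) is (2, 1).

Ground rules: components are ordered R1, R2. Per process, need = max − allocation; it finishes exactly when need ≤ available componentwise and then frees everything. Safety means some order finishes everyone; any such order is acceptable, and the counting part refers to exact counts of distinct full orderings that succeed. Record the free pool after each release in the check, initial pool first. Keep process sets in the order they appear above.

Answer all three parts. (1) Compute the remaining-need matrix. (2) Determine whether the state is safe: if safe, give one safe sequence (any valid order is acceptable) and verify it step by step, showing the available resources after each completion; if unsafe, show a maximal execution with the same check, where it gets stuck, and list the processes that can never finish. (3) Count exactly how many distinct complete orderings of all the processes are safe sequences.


(1) Need matrix, components ordered R1, R2:
  proc-H: (3, 1)
  proc-C: (3, 5)
  proc-B: (3, 2)
  proc-D: (1, 1)
  proc-E: (4, 0)
(2) SAFE, for example via the order proc-D, proc-E, proc-H, proc-B, proc-C.
Key observation: the order's first zero-slack moment is proc-D ((1, 1) needed, (2, 1) free — a requested resource with nothing to spare).
Walking it through:
  pool = (2, 1)
  proc-D: need (1, 1) fits (2, 1); releases (2, 1), pool now (4, 2)
  proc-E: need (4, 0) fits (4, 2); releases (0, 1), pool now (4, 3)
  proc-H: need (3, 1) fits (4, 3); releases (0, 3), pool now (4, 6)
  proc-B: need (3, 2) fits (4, 6); releases (0, 2), pool now (4, 8)
  proc-C: need (3, 5) fits (4, 8); releases (0, 2), pool now (4, 10)
(3) Precisely 14 of the possible complete orderings are safe sequences.


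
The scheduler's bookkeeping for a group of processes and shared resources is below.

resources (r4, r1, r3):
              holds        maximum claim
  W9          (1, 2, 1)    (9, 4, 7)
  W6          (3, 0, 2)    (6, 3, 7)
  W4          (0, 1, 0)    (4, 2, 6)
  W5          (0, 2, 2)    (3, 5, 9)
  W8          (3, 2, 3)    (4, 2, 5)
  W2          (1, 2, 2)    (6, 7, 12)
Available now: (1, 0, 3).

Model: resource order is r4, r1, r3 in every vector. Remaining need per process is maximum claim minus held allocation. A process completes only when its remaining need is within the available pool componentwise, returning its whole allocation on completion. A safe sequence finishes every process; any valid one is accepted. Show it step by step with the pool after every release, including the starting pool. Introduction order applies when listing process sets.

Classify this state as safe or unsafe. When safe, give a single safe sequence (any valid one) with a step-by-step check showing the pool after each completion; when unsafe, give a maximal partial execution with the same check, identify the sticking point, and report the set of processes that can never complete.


The state is SAFE; one workable sequence: W8, W4, W6, W5, W2, W9.
Key observation: the first exact fit in this order is W8 — it needs (1, 0, 2) with (1, 0, 3) free, meeting a requested resource to the last unit.
Walking it through:
  pool = (1, 0, 3)
  W8: need (1, 0, 2) fits (1, 0, 3); releases (3, 2, 3), pool now (4, 2, 6)
  W4: need (4, 1, 6) fits (4, 2, 6); releases (0, 1, 0), pool now (4, 3, 6)
  W6: need (3, 3, 5) fits (4, 3, 6); releases (3, 0, 2), pool now (7, 3, 8)
  W5: need (3, 3, 7) fits (7, 3, 8); releases (0, 2, 2), pool now (7, 5, 10)
  W2: need (5, 5, 10) fits (7, 5, 10); releases (1, 2, 2), pool now (8, 7, 12)
  W9: need (8, 2, 6) fits (8, 7, 12); releases (1, 2, 1), pool now (9, 9, 13)


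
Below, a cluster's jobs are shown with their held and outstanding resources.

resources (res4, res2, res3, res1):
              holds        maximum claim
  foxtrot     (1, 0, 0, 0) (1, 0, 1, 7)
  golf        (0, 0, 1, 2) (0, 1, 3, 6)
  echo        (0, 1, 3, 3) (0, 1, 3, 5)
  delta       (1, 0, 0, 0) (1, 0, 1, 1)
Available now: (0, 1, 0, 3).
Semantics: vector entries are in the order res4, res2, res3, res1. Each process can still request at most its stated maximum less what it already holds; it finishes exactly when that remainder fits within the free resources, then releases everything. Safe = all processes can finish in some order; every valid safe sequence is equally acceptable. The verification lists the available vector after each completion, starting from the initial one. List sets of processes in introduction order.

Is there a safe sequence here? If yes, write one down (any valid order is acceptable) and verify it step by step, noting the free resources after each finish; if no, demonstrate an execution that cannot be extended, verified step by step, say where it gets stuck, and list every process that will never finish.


SAFE. One safe sequence: echo, delta, golf, foxtrot.
Key observation: nothing binds to the last unit here — the tightest requested-resource margin is 1, first seen at echo ((0, 0, 0, 2) against (0, 1, 0, 3)).
Verifying each step:
  pool = (0, 1, 0, 3)
  run echo (needs (0, 0, 0, 2), free (0, 1, 0, 3)); after release of (0, 1, 3, 3) the pool is (0, 2, 3, 6)
  run delta (needs (0, 0, 1, 1), free (0, 2, 3, 6)); after release of (1, 0, 0, 0) the pool is (1, 2, 3, 6)
  run golf (needs (0, 1, 2, 4), free (1, 2, 3, 6)); after release of (0, 0, 1, 2) the pool is (1, 2, 4, 8)
  run foxtrot (needs (0, 0, 1, 7), free (1, 2, 4, 8)); after release of (1, 0, 0, 0) the pool is (2, 2, 4, 8)


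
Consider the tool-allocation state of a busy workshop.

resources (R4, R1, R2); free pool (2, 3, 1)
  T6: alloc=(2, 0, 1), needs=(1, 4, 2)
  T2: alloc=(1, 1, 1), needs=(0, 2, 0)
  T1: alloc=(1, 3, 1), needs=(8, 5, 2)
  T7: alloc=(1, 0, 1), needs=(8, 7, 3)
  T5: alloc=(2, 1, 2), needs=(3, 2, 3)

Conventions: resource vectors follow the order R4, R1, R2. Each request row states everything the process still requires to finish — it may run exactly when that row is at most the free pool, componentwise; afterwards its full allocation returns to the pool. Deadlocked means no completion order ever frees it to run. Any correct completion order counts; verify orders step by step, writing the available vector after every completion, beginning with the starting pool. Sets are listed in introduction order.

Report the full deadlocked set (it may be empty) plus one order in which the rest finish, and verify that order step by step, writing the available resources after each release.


Deadlocked: T1 and T7.
Key observation: the wall is R4: completing T2, T6, T5 brings the pool only to (7, 5, 5), and all the rest need more.
One completion order for the rest: T2, T6, T5. Verifying each step:
  pool = (2, 3, 1)
  T2 needs (0, 2, 0) <= (2, 3, 1) -> finishes; pool += (1, 1, 1) = (3, 4, 2)
  T6 needs (1, 4, 2) <= (3, 4, 2) -> finishes; pool += (2, 0, 1) = (5, 4, 3)
  T5 needs (3, 2, 3) <= (5, 4, 3) -> finishes; pool += (2, 1, 2) = (7, 5, 5)
The blocked processes can never fit:
  T1 cannot run: need (8, 5, 2) vs free (7, 5, 5) (insufficient R4)
  T7 cannot run: need (8, 7, 3) vs free (7, 5, 5) (insufficient R4 and R1)


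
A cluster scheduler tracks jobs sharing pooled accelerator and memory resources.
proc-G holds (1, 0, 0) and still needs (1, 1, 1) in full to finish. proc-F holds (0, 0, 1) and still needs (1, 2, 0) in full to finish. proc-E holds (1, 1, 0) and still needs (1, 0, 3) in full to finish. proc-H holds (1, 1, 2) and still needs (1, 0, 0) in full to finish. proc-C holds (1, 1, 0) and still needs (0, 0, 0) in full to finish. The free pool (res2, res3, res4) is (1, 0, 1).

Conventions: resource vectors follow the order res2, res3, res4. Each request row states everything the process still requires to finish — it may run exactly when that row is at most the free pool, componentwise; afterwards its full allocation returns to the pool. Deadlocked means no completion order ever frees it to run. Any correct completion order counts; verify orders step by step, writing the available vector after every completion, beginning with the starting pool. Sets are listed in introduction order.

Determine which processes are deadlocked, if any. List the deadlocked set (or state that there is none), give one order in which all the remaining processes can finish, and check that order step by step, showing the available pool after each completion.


The deadlocked set is empty.
Key observation: the pool covers proc-H at once, and every later process fits after earlier releases.
A valid finishing order for the others: proc-H, proc-G, proc-C, proc-F, proc-E. Walking it through:
  pool = (1, 0, 1)
  proc-H: need (1, 0, 0) fits (1, 0, 1); releases (1, 1, 2), pool now (2, 1, 3)
  proc-G: need (1, 1, 1) fits (2, 1, 3); releases (1, 0, 0), pool now (3, 1, 3)
  proc-C: need (0, 0, 0) fits (3, 1, 3); releases (1, 1, 0), pool now (4, 2, 3)
  proc-F: need (1, 2, 0) fits (4, 2, 3); releases (0, 0, 1), pool now (4, 2, 4)
  proc-E: need (1, 0, 3) fits (4, 2, 4); releases (1, 1, 0), pool now (5, 3, 4)


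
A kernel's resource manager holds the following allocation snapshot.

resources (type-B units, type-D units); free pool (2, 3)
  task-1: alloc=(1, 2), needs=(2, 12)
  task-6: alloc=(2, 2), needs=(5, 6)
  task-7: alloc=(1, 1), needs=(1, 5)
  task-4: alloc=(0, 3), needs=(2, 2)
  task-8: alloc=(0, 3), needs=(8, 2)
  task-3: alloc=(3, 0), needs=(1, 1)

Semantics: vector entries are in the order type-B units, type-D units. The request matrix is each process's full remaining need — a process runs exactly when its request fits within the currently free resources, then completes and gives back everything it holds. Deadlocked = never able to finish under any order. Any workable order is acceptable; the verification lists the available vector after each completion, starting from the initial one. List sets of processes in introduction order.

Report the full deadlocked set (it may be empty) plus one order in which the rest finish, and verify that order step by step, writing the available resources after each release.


No process is deadlocked.
Key observation: task-4 leads a chain of completions in which each release enables another process.
A valid finishing order for the others: task-4, task-7, task-3, task-6, task-8, task-1. Step-by-step check:
  pool = (2, 3)
  run task-4 (needs (2, 2), free (2, 3)); after release of (0, 3) the pool is (2, 6)
  run task-7 (needs (1, 5), free (2, 6)); after release of (1, 1) the pool is (3, 7)
  run task-3 (needs (1, 1), free (3, 7)); after release of (3, 0) the pool is (6, 7)
  run task-6 (needs (5, 6), free (6, 7)); after release of (2, 2) the pool is (8, 9)
  run task-8 (needs (8, 2), free (8, 9)); after release of (0, 3) the pool is (8, 12)
  run task-1 (needs (2, 12), free (8, 12)); after release of (1, 2) the pool is (9, 14)
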